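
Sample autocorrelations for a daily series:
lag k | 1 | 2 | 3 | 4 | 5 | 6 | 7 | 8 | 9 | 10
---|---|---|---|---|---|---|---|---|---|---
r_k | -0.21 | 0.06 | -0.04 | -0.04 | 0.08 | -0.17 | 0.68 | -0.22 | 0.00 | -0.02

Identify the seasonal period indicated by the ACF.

7

The largest autocorrelation is r_7 = 0.68; the remaining lags stay at or below 0.08.
The dominant spike at lag 7 indicates a seasonal period of 7.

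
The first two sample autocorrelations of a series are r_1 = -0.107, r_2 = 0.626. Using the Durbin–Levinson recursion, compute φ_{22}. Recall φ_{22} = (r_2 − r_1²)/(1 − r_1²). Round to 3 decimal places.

φ_{22} = (r_2 − r_1²) / (1 − r_1²)
r_1² = (-0.107)² = 0.011449
Numerator = 0.626 − 0.0114 = 0.6146; denominator = 1 − 0.0114 = 0.9886
φ_{22} = 0.6146 / 0.9886 = 0.622

0.622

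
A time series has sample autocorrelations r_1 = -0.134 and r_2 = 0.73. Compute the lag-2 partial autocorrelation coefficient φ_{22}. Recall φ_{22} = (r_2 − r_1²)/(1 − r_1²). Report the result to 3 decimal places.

0.725

φ_{22} = (r_2 − r_1²) / (1 − r_1²)
r_1² = (-0.134)² = 0.017956
Numerator = 0.73 − 0.0180 = 0.7120; denominator = 1 − 0.0180 = 0.9820
φ_{22} = 0.7120 / 0.9820 = 0.725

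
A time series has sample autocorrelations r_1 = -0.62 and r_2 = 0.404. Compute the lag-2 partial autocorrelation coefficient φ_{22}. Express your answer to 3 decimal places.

φ_{22} = (r_2 − r_1²) / (1 − r_1²)
r_1² = (-0.62)² = 0.3844
Numerator = 0.404 − 0.3844 = 0.0196; denominator = 1 − 0.3844 = 0.6156
φ_{22} = 0.0196 / 0.6156 = 0.032

0.032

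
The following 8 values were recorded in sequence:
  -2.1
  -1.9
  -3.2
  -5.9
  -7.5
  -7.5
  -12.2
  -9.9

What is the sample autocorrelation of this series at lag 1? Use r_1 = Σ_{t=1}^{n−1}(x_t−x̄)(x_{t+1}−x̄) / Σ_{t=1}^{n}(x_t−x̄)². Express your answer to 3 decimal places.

Mean x̄ = (-2.1 − 1.9 − 3.2 − 5.9 − 7.5 − 7.5 − 12.2 − 9.9)/8 = -6.2750
Deviations from mean: 4.1750, 4.3750, 3.0750, 0.3750, -1.2250, -1.2250, -5.9250, -3.6250
Σ(x_t−x̄)(x_{t+1}−x̄) = (18.2656) + (13.4531) + (1.1531) + (-0.4594) + (1.5006) + (7.2581) + (21.4781) = 62.6494
Denominator Σ(x_t−x̄)² = 97.4150
r_1 = 62.6494 / 97.4150 = 0.643

0.643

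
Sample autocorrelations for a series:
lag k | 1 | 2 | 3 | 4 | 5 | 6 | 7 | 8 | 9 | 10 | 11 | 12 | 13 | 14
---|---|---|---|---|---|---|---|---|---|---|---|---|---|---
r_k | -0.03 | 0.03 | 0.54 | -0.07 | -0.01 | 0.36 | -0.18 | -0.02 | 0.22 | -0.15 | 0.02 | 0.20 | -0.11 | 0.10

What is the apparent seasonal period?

3

The largest autocorrelation is r_3 = 0.54, with weaker echoes at lags 6 (0.36), 9 (0.22) and 12 (0.20); the remaining lags stay at or below 0.10.
The dominant spike at lag 3 indicates a seasonal period of 3.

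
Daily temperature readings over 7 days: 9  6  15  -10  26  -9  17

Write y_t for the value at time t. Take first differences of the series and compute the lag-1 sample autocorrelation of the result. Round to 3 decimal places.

First differences Δy: -3, 9, -25, 36, -35, 26
Mean of differences = 1.3333
Numerator Σ(Δy_t−Δȳ)(Δy_{t+1}−Δȳ) = -3303.7778
Denominator Σ(Δy_t−Δȳ)² = 3901.3333
r_1(Δy) = -3303.7778 / 3901.3333 = -0.847

-0.847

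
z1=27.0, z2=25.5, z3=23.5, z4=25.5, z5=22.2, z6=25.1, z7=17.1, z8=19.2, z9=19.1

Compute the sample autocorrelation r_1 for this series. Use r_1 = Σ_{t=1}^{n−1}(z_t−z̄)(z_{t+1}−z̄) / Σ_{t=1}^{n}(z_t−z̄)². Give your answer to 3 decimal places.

0.335

Mean z̄ = (27.0 + 25.5 + 23.5 + 25.5 + 22.2 + 25.1 + 17.1 + 19.2 + 19.1)/9 = 22.6889
Numerator Σ_{t=1}^{8}(z_t−z̄)(z_{t+1}−z̄) = 32.6710
Denominator Σ(z_t−z̄)² = 97.3889
r_1 = 32.6710 / 97.3889 = 0.335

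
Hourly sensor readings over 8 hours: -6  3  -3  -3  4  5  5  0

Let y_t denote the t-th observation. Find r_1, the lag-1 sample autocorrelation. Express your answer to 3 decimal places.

0.061

Mean ȳ = (-6 + 3 − 3 − 3 + 4 + 5 + 5 + 0)/8 = 0.6250
Σ(y_t−ȳ)(y_{t+1}−ȳ) = (-15.7344) + (-8.6094) + (13.1406) + (-12.2344) + (14.7656) + (19.1406) + (-2.7344) = 7.7344
Denominator Σ(y_t−ȳ)² = 125.8750
r_1 = 7.7344 / 125.8750 = 0.061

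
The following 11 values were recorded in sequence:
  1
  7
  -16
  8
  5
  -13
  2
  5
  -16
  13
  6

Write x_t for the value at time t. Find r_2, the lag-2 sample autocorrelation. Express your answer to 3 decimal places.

Mean x̄ = (1 + 7 − 16 + 8 + 5 − 13 + 2 + 5 − 16 + 13 + 6)/11 = 0.1818
Numerator Σ_{t=1}^{9}(x_t−x̄)(x_{t+2}−x̄) = -257.5207
Denominator Σ(x_t−x̄)² = 1053.6364
r_2 = -257.5207 / 1053.6364 = -0.244

-0.244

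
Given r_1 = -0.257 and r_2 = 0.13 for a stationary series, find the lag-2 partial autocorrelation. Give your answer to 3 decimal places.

φ_{22} = (r_2 − r_1²) / (1 − r_1²)
r_1² = (-0.257)² = 0.066049
Numerator = 0.13 − 0.0660 = 0.0640; denominator = 1 − 0.0660 = 0.9340
φ_{22} = 0.0640 / 0.9340 = 0.068

0.068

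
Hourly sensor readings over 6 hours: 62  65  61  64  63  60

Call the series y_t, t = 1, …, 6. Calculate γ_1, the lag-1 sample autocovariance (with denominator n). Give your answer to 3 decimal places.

-1.292

Mean ȳ = (62 + 65 + 61 + 64 + 63 + 60)/6 = 62.5000
Deviations: -0.5000, 2.5000, -1.5000, 1.5000, 0.5000, -2.5000
Σ_{t=1}^{5}(y_t−ȳ)(y_{t+1}−ȳ) = -7.7500
γ_1 = -7.7500 / 6 = -1.292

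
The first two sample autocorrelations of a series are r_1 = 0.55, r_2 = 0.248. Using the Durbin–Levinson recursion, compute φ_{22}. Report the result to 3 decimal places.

-0.078

φ_{22} = (r_2 − r_1²) / (1 − r_1²)
r_1² = (0.55)² = 0.3025
Numerator = 0.248 − 0.3025 = -0.0545; denominator = 1 − 0.3025 = 0.6975
φ_{22} = -0.0545 / 0.6975 = -0.078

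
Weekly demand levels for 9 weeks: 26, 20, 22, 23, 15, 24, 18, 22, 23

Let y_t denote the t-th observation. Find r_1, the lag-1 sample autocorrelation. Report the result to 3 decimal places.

-0.486

Mean ȳ = (26 + 20 + 22 + 23 + 15 + 24 + 18 + 22 + 23)/9 = 21.4444
Numerator Σ_{t=1}^{8}(y_t−ȳ)(y_{t+1}−ȳ) = -42.8642
Denominator Σ(y_t−ȳ)² = 88.2222
r_1 = -42.8642 / 88.2222 = -0.486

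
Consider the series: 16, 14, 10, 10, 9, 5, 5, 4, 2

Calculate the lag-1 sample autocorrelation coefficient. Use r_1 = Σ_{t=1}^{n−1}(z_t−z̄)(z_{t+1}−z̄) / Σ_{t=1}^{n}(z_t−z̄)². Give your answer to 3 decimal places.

Mean z̄ = (16 + 14 + 10 + 10 + 9 + 5 + 5 + 4 + 2)/9 = 8.3333
Numerator Σ_{t=1}^{8}(z_t−z̄)(z_{t+1}−z̄) = 107.5556
Denominator Σ(z_t−z̄)² = 178.0000
r_1 = 107.5556 / 178.0000 = 0.604

0.604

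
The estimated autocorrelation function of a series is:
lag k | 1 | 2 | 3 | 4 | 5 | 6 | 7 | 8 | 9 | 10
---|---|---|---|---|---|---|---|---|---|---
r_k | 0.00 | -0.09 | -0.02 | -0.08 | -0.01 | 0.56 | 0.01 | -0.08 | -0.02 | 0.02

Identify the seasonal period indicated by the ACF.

The largest autocorrelation is r_6 = 0.56; the remaining lags stay at or below 0.02.
The dominant spike at lag 6 indicates a seasonal period of 6.

6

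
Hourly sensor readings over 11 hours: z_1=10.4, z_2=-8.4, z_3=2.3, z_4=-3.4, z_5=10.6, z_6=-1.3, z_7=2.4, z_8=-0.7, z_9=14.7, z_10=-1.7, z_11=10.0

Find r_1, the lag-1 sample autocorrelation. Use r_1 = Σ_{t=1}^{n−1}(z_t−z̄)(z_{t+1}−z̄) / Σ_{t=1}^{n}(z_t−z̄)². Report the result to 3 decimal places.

-0.529

Mean z̄ = (10.4 − 8.4 + 2.3 − 3.4 + 10.6 − 1.3 + 2.4 − 0.7 + 14.7 − 1.7 + 10.0)/11 = 3.1727
Numerator Σ_{t=1}^{10}(z_t−z̄)(z_{t+1}−z̄) = -277.4707
Denominator Σ(z_t−z̄)² = 524.1218
r_1 = -277.4707 / 524.1218 = -0.529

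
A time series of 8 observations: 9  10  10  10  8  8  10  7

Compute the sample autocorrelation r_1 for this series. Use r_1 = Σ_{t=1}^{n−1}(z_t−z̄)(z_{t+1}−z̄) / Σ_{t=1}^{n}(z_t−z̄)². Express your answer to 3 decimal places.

-0.100

Mean z̄ = (9 + 10 + 10 + 10 + 8 + 8 + 10 + 7)/8 = 9.0000
Numerator Σ_{t=1}^{7}(z_t−z̄)(z_{t+1}−z̄) = -1.0000
Denominator Σ(z_t−z̄)² = 10.0000
r_1 = -1.0000 / 10.0000 = -0.100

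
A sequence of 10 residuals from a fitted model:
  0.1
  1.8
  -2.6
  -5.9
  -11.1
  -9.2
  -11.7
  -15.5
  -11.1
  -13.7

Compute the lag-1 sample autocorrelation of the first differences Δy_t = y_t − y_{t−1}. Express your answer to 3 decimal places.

-0.349

First differences Δy: 1.7, -4.4, -3.3, -5.2, 1.9, -2.5, -3.8, 4.4, -2.6
Mean of differences = -1.5333
Numerator Σ(Δy_t−Δȳ)(Δy_{t+1}−Δȳ) = -31.2211
Denominator Σ(Δy_t−Δȳ)² = 89.4400
r_1(Δy) = -31.2211 / 89.4400 = -0.349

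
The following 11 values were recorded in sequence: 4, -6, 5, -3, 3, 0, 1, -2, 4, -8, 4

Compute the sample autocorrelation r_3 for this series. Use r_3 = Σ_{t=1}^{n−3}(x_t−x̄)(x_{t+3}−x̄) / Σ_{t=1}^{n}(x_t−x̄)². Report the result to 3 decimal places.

Mean x̄ = (4 − 6 + 5 − 3 + 3 + 0 + 1 − 2 + 4 − 8 + 4)/11 = 0.1818
Numerator Σ_{t=1}^{8}(x_t−x̄)(x_{t+3}−x̄) = -54.9174
Denominator Σ(x_t−x̄)² = 195.6364
r_3 = -54.9174 / 195.6364 = -0.281

-0.281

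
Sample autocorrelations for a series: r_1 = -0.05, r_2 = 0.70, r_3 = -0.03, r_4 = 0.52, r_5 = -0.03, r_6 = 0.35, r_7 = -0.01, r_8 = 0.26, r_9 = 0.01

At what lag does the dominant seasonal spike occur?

The largest autocorrelation is r_2 = 0.70, with weaker echoes at lags 4 (0.52), 6 (0.35) and 8 (0.26); the remaining lags stay at or below 0.01.
The dominant spike at lag 2 indicates a seasonal period of 2.

2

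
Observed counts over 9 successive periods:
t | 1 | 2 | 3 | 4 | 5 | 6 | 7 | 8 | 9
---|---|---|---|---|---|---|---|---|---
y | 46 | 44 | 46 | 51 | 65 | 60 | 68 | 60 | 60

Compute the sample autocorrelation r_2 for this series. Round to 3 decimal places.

0.353

Mean ȳ = (46 + 44 + 46 + 51 + 65 + 60 + 68 + 60 + 60)/9 = 55.5556
Σ(y_t−ȳ)(y_{t+2}−ȳ) = (91.3086) + (52.6420) + (-90.2469) + (-20.2469) + (117.5309) + (19.7531) + (55.3086) = 226.0494
Denominator Σ(y_t−ȳ)² = 640.2222
r_2 = 226.0494 / 640.2222 = 0.353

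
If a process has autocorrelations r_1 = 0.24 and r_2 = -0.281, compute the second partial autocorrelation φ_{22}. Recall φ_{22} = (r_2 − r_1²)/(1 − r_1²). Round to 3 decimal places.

φ_{22} = (r_2 − r_1²) / (1 − r_1²)
r_1² = (0.24)² = 0.0576
Numerator = -0.281 − 0.0576 = -0.3386; denominator = 1 − 0.0576 = 0.9424
φ_{22} = -0.3386 / 0.9424 = -0.359

-0.359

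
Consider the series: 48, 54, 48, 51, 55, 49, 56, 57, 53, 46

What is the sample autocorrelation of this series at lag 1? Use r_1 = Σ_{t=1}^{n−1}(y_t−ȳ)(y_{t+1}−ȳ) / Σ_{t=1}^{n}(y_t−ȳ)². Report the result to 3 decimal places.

Mean ȳ = (48 + 54 + 48 + 51 + 55 + 49 + 56 + 57 + 53 + 46)/10 = 51.7000
Numerator Σ_{t=1}^{9}(y_t−ȳ)(y_{t+1}−ȳ) = -14.9900
Denominator Σ(y_t−ȳ)² = 132.1000
r_1 = -14.9900 / 132.1000 = -0.113

-0.113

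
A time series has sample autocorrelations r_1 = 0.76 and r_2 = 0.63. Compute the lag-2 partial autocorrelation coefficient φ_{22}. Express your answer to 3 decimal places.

0.124

φ_{22} = (r_2 − r_1²) / (1 − r_1²)
r_1² = (0.76)² = 0.5776
Numerator = 0.63 − 0.5776 = 0.0524; denominator = 1 − 0.5776 = 0.4224
φ_{22} = 0.0524 / 0.4224 = 0.124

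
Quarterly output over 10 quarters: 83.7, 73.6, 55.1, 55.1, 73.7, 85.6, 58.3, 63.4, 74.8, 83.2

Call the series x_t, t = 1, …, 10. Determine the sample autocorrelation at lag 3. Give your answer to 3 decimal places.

-0.274

Mean x̄ = (83.7 + 73.6 + 55.1 + 55.1 + 73.7 + 85.6 + 58.3 + 63.4 + 74.8 + 83.2)/10 = 70.6500
Σ(x_t−x̄)(x_{t+3}−x̄) = (-202.9275) + (8.9975) + (-232.4725) + (192.0425) + (-22.1125) + (62.0425) + (-154.9925) = -349.4225
Denominator Σ(x_t−x̄)² = 1275.2250
r_3 = -349.4225 / 1275.2250 = -0.274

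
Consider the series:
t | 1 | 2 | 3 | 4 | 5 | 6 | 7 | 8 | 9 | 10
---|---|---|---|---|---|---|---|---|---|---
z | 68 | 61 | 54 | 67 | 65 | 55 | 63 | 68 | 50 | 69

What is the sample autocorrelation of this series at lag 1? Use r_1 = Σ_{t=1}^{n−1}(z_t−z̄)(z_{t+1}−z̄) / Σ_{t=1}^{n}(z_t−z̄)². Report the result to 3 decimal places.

Mean z̄ = (68 + 61 + 54 + 67 + 65 + 55 + 63 + 68 + 50 + 69)/10 = 62.0000
Numerator Σ_{t=1}^{9}(z_t−z̄)(z_{t+1}−z̄) = -201.0000
Denominator Σ(z_t−z̄)² = 414.0000
r_1 = -201.0000 / 414.0000 = -0.486

-0.486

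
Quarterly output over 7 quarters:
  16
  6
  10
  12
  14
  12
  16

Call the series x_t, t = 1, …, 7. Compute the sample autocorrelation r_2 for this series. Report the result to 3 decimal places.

Mean x̄ = (16 + 6 + 10 + 12 + 14 + 12 + 16)/7 = 12.2857
Numerator Σ_{t=1}^{5}(x_t−x̄)(x_{t+2}−x̄) = -4.1633
Denominator Σ(x_t−x̄)² = 75.4286
r_2 = -4.1633 / 75.4286 = -0.055

-0.055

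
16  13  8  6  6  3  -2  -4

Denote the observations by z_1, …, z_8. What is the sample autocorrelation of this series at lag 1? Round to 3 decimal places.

Mean z̄ = (16 + 13 + 8 + 6 + 6 + 3 − 2 − 4)/8 = 5.7500
Deviations from mean: 10.2500, 7.2500, 2.2500, 0.2500, 0.2500, -2.7500, -7.7500, -9.7500
Σ(z_t−z̄)(z_{t+1}−z̄) = (74.3125) + (16.3125) + (0.5625) + (0.0625) + (-0.6875) + (21.3125) + (75.5625) = 187.4375
Denominator Σ(z_t−z̄)² = 325.5000
r_1 = 187.4375 / 325.5000 = 0.576

0.576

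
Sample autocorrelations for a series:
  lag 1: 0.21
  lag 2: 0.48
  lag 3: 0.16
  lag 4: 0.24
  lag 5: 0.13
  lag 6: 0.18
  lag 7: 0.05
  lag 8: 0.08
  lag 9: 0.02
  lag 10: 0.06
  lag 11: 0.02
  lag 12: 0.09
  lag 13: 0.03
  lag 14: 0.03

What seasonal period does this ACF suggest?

2

The largest autocorrelation is r_2 = 0.48, with a weaker echo at lag 4 (0.24); the remaining lags stay at or below 0.21.
The dominant spike at lag 2 indicates a seasonal period of 2.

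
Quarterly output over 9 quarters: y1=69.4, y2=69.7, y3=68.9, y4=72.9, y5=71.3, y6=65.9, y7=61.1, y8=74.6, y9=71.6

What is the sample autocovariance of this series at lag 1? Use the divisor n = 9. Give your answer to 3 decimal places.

Mean ȳ = (69.4 + 69.7 + 68.9 + 72.9 + 71.3 + 65.9 + 61.1 + 74.6 + 71.6)/9 = 69.4889
Σ_{t=1}^{8}(y_t−ȳ)(y_{t+1}−ȳ) = -4.4535
γ_1 = -4.4535 / 9 = -0.495

-0.495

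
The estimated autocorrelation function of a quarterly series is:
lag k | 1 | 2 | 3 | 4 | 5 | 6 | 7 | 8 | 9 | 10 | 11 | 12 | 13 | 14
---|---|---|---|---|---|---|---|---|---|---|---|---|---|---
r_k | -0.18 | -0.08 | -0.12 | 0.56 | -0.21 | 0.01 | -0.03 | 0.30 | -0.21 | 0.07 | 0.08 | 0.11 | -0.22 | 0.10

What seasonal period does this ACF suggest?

The largest autocorrelation is r_4 = 0.56, with a weaker echo at lag 8 (0.30); the remaining lags stay at or below 0.11.
The dominant spike at lag 4 indicates a seasonal period of 4.

4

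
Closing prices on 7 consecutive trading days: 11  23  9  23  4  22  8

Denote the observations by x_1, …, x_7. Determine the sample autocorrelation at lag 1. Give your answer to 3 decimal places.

Mean x̄ = (11 + 23 + 9 + 23 + 4 + 22 + 8)/7 = 14.2857
Deviations from mean: -3.2857, 8.7143, -5.2857, 8.7143, -10.2857, 7.7143, -6.2857
Numerator Σ_{t=1}^{6}(x_t−x̄)(x_{t+1}−x̄) = -338.2245
Denominator Σ(x_t−x̄)² = 395.4286
r_1 = -338.2245 / 395.4286 = -0.855

-0.855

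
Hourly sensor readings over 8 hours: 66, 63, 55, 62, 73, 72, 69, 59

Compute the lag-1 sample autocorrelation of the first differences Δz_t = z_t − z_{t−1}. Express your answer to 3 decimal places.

First differences Δz: -3, -8, 7, 11, -1, -3, -10
Mean of differences = -1.0000
Numerator Σ(Δz_t−Δz̄)(Δz_{t+1}−Δz̄) = 72.0000
Denominator Σ(Δz_t−Δz̄)² = 346.0000
r_1(Δz) = 72.0000 / 346.0000 = 0.208

0.208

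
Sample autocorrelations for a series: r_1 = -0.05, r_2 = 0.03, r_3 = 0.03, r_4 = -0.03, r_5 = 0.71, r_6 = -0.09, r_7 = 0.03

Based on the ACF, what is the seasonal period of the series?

The largest autocorrelation is r_5 = 0.71; the remaining lags stay at or below 0.03.
The dominant spike at lag 5 indicates a seasonal period of 5.

5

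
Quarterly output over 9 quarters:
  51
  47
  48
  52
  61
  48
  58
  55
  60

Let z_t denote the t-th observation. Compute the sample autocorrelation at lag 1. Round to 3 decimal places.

-0.006

Mean z̄ = (51 + 47 + 48 + 52 + 61 + 48 + 58 + 55 + 60)/9 = 53.3333
Numerator Σ_{t=1}^{8}(z_t−z̄)(z_{t+1}−z̄) = -1.4444
Denominator Σ(z_t−z̄)² = 232.0000
r_1 = -1.4444 / 232.0000 = -0.006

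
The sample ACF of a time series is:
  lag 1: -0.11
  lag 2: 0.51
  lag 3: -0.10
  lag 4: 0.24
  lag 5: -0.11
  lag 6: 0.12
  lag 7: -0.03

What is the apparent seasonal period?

The largest autocorrelation is r_2 = 0.51, with a weaker echo at lag 4 (0.24); the remaining lags stay at or below 0.12.
The dominant spike at lag 2 indicates a seasonal period of 2.

2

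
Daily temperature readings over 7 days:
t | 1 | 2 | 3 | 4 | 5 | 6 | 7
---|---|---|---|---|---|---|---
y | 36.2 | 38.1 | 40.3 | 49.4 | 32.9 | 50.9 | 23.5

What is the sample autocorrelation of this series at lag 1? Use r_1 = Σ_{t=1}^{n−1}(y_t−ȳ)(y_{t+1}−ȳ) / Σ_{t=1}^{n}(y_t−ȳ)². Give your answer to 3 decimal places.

-0.562

Mean ȳ = (36.2 + 38.1 + 40.3 + 49.4 + 32.9 + 50.9 + 23.5)/7 = 38.7571
Deviations from mean: -2.5571, -0.6571, 1.5429, 10.6429, -5.8571, 12.1429, -15.2571
Numerator Σ_{t=1}^{6}(y_t−ȳ)(y_{t+1}−ȳ) = -301.6376
Denominator Σ(y_t−ȳ)² = 537.1571
r_1 = -301.6376 / 537.1571 = -0.562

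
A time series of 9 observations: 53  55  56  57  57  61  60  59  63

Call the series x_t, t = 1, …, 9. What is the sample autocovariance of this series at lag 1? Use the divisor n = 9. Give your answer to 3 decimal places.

3.764

Mean x̄ = (53 + 55 + 56 + 57 + 57 + 61 + 60 + 59 + 63)/9 = 57.8889
Σ_{t=1}^{8}(x_t−x̄)(x_{t+1}−x̄) = 33.8765
γ_1 = 33.8765 / 9 = 3.764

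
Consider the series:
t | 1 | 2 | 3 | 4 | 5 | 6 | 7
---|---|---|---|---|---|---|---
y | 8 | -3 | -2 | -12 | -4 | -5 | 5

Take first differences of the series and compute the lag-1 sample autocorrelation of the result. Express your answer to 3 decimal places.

First differences Δy: -11, 1, -10, 8, -1, 10
Mean of differences = -0.5000
Numerator Σ(Δy_t−Δȳ)(Δy_{t+1}−Δȳ) = -120.2500
Denominator Σ(Δy_t−Δȳ)² = 385.5000
r_1(Δy) = -120.2500 / 385.5000 = -0.312

-0.312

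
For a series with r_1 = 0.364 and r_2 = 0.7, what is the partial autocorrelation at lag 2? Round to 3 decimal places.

φ_{22} = (r_2 − r_1²) / (1 − r_1²)
r_1² = (0.364)² = 0.132496
Numerator = 0.7 − 0.1325 = 0.5675; denominator = 1 − 0.1325 = 0.8675
φ_{22} = 0.5675 / 0.8675 = 0.654

0.654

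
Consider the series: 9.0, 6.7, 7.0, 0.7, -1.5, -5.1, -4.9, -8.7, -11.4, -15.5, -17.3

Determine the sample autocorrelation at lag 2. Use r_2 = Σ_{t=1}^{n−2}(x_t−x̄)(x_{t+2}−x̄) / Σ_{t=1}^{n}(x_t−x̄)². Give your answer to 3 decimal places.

Mean x̄ = (9.0 + 6.7 + 7.0 + 0.7 − 1.5 − 5.1 − 4.9 − 8.7 − 11.4 − 15.5 − 17.3)/11 = -3.7273
Numerator Σ_{t=1}^{9}(x_t−x̄)(x_{t+2}−x̄) = 376.4031
Denominator Σ(x_t−x̄)² = 820.0218
r_2 = 376.4031 / 820.0218 = 0.459

0.459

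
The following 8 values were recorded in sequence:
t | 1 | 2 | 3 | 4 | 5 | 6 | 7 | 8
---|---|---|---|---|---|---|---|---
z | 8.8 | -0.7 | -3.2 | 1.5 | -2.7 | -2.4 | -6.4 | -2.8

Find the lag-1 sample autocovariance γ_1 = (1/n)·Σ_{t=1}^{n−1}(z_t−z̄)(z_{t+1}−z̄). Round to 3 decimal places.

1.536

Mean z̄ = (8.8 − 0.7 − 3.2 + 1.5 − 2.7 − 2.4 − 6.4 − 2.8)/8 = -0.9875
Σ_{t=1}^{7}(z_t−z̄)(z_{t+1}−z̄) = 12.2886
γ_1 = 12.2886 / 8 = 1.536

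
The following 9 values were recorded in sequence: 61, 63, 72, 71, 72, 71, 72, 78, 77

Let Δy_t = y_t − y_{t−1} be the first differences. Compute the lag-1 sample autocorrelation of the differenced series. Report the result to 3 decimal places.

First differences Δy: 2, 9, -1, 1, -1, 1, 6, -1
Mean of differences = 2.0000
Numerator Σ(Δy_t−Δȳ)(Δy_{t+1}−Δȳ) = -28.0000
Denominator Σ(Δy_t−Δȳ)² = 94.0000
r_1(Δy) = -28.0000 / 94.0000 = -0.298

-0.298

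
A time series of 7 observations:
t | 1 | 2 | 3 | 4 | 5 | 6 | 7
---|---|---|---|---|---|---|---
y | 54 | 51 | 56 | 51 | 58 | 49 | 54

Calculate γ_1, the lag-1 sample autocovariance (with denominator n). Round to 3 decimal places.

Mean ȳ = (54 + 51 + 56 + 51 + 58 + 49 + 54)/7 = 53.2857
Deviations: 0.7143, -2.2857, 2.7143, -2.2857, 4.7143, -4.2857, 0.7143
Σ_{t=1}^{6}(y_t−ȳ)(y_{t+1}−ȳ) = -48.0816
γ_1 = -48.0816 / 7 = -6.869

-6.869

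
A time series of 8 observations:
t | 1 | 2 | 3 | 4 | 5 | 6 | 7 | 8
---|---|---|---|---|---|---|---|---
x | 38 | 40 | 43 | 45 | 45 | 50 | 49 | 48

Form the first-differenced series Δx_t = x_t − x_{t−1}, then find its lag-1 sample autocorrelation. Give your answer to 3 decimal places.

First differences Δx: 2, 3, 2, 0, 5, -1, -1
Mean of differences = 1.4286
Numerator Σ(Δx_t−Δx̄)(Δx_{t+1}−Δx̄) = -6.8980
Denominator Σ(Δx_t−Δx̄)² = 29.7143
r_1(Δx) = -6.8980 / 29.7143 = -0.232

-0.232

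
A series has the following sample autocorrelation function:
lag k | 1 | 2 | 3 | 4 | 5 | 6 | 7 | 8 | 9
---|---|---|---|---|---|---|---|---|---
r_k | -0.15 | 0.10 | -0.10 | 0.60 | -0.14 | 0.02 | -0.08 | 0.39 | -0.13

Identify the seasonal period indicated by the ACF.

The largest autocorrelation is r_4 = 0.60, with a weaker echo at lag 8 (0.39); the remaining lags stay at or below 0.10.
The dominant spike at lag 4 indicates a seasonal period of 4.

4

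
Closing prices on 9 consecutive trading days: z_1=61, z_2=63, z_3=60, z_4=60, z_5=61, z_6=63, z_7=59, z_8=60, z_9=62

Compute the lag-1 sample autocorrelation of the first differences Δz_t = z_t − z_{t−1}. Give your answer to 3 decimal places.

First differences Δz: 2, -3, 0, 1, 2, -4, 1, 2
Mean of differences = 0.1250
Numerator Σ(Δz_t−Δz̄)(Δz_{t+1}−Δz̄) = -13.6406
Denominator Σ(Δz_t−Δz̄)² = 38.8750
r_1(Δz) = -13.6406 / 38.8750 = -0.351

-0.351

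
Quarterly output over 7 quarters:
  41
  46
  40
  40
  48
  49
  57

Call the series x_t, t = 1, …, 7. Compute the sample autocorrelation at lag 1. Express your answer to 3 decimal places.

0.268

Mean x̄ = (41 + 46 + 40 + 40 + 48 + 49 + 57)/7 = 45.8571
Deviations from mean: -4.8571, 0.1429, -5.8571, -5.8571, 2.1429, 3.1429, 11.1429
Σ(x_t−x̄)(x_{t+1}−x̄) = (-0.6939) + (-0.8367) + (34.3061) + (-12.5510) + (6.7347) + (35.0204) = 61.9796
Denominator Σ(x_t−x̄)² = 230.8571
r_1 = 61.9796 / 230.8571 = 0.268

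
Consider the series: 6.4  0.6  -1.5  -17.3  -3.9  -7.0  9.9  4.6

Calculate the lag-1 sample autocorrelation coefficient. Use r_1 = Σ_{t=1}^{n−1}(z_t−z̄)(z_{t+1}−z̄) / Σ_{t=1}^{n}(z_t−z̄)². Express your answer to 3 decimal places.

Mean z̄ = (6.4 + 0.6 − 1.5 − 17.3 − 3.9 − 7.0 + 9.9 + 4.6)/8 = -1.0250
Deviations from mean: 7.4250, 1.6250, -0.4750, -16.2750, -2.8750, -5.9750, 10.9250, 5.6250
Σ(z_t−z̄)(z_{t+1}−z̄) = (12.0656) + (-0.7719) + (7.7306) + (46.7906) + (17.1781) + (-65.2769) + (61.4531) = 79.1694
Denominator Σ(z_t−z̄)² = 517.8350
r_1 = 79.1694 / 517.8350 = 0.153

0.153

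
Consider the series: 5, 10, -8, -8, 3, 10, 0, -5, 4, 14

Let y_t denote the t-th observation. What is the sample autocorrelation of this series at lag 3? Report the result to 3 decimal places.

Mean ȳ = (5 + 10 − 8 − 8 + 3 + 10 + 0 − 5 + 4 + 14)/10 = 2.5000
Σ(y_t−ȳ)(y_{t+3}−ȳ) = (-26.2500) + (3.7500) + (-78.7500) + (26.2500) + (-3.7500) + (11.2500) + (-28.7500) = -96.2500
Denominator Σ(y_t−ȳ)² = 536.5000
r_3 = -96.2500 / 536.5000 = -0.179

-0.179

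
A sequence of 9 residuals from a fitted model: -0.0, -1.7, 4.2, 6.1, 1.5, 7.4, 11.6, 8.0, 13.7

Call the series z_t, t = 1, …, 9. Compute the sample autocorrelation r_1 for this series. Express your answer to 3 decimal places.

0.400

Mean z̄ = (-0.0 − 1.7 + 4.2 + 6.1 + 1.5 + 7.4 + 11.6 + 8.0 + 13.7)/9 = 5.6444
Numerator Σ_{t=1}^{8}(z_t−z̄)(z_{t+1}−z̄) = 85.7014
Denominator Σ(z_t−z̄)² = 214.2622
r_1 = 85.7014 / 214.2622 = 0.400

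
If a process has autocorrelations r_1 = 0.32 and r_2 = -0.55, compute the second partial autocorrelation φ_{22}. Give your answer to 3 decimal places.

-0.727

φ_{22} = (r_2 − r_1²) / (1 − r_1²)
r_1² = (0.32)² = 0.1024
Numerator = -0.55 − 0.1024 = -0.6524; denominator = 1 − 0.1024 = 0.8976
φ_{22} = -0.6524 / 0.8976 = -0.727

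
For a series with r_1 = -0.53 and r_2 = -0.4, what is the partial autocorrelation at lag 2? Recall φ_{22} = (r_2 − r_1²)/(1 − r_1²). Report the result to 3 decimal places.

φ_{22} = (r_2 − r_1²) / (1 − r_1²)
r_1² = (-0.53)² = 0.2809
Numerator = -0.4 − 0.2809 = -0.6809; denominator = 1 − 0.2809 = 0.7191
φ_{22} = -0.6809 / 0.7191 = -0.947

-0.947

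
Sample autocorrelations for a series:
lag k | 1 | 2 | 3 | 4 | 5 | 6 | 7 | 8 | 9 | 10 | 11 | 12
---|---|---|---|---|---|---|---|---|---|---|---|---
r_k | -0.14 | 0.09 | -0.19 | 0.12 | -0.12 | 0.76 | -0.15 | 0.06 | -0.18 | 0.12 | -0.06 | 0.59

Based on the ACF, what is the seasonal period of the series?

6

The largest autocorrelation is r_6 = 0.76, with a weaker echo at lag 12 (0.59); the remaining lags stay at or below 0.12.
The dominant spike at lag 6 indicates a seasonal period of 6.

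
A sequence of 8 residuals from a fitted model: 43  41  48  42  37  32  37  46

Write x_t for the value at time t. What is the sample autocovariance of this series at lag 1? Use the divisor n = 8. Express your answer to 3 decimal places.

Mean x̄ = (43 + 41 + 48 + 42 + 37 + 32 + 37 + 46)/8 = 40.7500
Σ_{t=1}^{7}(x_t−x̄)(x_{t+1}−x̄) = 52.6875
γ_1 = 52.6875 / 8 = 6.586

6.586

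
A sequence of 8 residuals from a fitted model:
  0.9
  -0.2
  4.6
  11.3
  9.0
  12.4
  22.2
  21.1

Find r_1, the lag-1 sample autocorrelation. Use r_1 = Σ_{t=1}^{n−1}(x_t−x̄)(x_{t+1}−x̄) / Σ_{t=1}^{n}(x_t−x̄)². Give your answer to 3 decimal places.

0.608

Mean x̄ = (0.9 − 0.2 + 4.6 + 11.3 + 9.0 + 12.4 + 22.2 + 21.1)/8 = 10.1625
Deviations from mean: -9.2625, -10.3625, -5.5625, 1.1375, -1.1625, 2.2375, 12.0375, 10.9375
Σ(x_t−x̄)(x_{t+1}−x̄) = (95.9827) + (57.6414) + (-6.3273) + (-1.3223) + (-2.6011) + (26.9339) + (131.6602) = 301.9673
Denominator Σ(x_t−x̄)² = 496.2988
r_1 = 301.9673 / 496.2988 = 0.608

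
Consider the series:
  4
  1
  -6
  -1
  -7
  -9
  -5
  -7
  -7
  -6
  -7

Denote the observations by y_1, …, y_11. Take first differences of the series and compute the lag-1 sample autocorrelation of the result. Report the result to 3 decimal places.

First differences Δy: -3, -7, 5, -6, -2, 4, -2, 0, 1, -1
Mean of differences = -1.1000
Numerator Σ(Δy_t−Δȳ)(Δy_{t+1}−Δȳ) = -57.9100
Denominator Σ(Δy_t−Δȳ)² = 132.9000
r_1(Δy) = -57.9100 / 132.9000 = -0.436

-0.436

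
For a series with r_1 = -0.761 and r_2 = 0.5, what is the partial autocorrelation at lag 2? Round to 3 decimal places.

φ_{22} = (r_2 − r_1²) / (1 − r_1²)
r_1² = (-0.761)² = 0.579121
Numerator = 0.5 − 0.5791 = -0.0791; denominator = 1 − 0.5791 = 0.4209
φ_{22} = -0.0791 / 0.4209 = -0.188

-0.188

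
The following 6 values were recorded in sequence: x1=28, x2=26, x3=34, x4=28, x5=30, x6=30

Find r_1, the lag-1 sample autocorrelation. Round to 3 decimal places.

-0.476

Mean x̄ = (28 + 26 + 34 + 28 + 30 + 30)/6 = 29.3333
Deviations from mean: -1.3333, -3.3333, 4.6667, -1.3333, 0.6667, 0.6667
Σ(x_t−x̄)(x_{t+1}−x̄) = (4.4444) + (-15.5556) + (-6.2222) + (-0.8889) + (0.4444) = -17.7778
Denominator Σ(x_t−x̄)² = 37.3333
r_1 = -17.7778 / 37.3333 = -0.476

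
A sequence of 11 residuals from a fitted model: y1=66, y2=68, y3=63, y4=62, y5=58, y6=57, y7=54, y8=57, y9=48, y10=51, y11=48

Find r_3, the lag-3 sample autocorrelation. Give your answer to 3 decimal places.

0.122

Mean ȳ = (66 + 68 + 63 + 62 + 58 + 57 + 54 + 57 + 48 + 51 + 48)/11 = 57.4545
Numerator Σ_{t=1}^{8}(y_t−ȳ)(y_{t+3}−ȳ) = 57.0165
Denominator Σ(y_t−ȳ)² = 468.7273
r_3 = 57.0165 / 468.7273 = 0.122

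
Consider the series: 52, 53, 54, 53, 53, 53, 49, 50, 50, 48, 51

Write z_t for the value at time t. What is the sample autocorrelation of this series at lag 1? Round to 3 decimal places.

Mean z̄ = (52 + 53 + 54 + 53 + 53 + 53 + 49 + 50 + 50 + 48 + 51)/11 = 51.4545
Numerator Σ_{t=1}^{10}(z_t−z̄)(z_{t+1}−z̄) = 21.9752
Denominator Σ(z_t−z̄)² = 38.7273
r_1 = 21.9752 / 38.7273 = 0.567

0.567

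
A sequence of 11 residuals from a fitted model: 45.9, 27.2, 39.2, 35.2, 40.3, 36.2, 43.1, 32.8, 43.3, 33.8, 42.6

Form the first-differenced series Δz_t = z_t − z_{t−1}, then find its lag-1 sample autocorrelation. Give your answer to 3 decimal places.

-0.715

First differences Δz: -18.7, 12.0, -4.0, 5.1, -4.1, 6.9, -10.3, 10.5, -9.5, 8.8
Mean of differences = -0.3300
Numerator Σ(Δz_t−Δz̄)(Δz_{t+1}−Δz̄) = -702.5009
Denominator Σ(Δz_t−Δz̄)² = 983.0610
r_1(Δz) = -702.5009 / 983.0610 = -0.715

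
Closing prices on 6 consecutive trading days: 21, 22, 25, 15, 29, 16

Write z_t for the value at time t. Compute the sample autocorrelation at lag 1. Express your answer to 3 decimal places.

-0.781

Mean z̄ = (21 + 22 + 25 + 15 + 29 + 16)/6 = 21.3333
Numerator Σ_{t=1}^{5}(z_t−z̄)(z_{t+1}−z̄) = -110.4444
Denominator Σ(z_t−z̄)² = 141.3333
r_1 = -110.4444 / 141.3333 = -0.781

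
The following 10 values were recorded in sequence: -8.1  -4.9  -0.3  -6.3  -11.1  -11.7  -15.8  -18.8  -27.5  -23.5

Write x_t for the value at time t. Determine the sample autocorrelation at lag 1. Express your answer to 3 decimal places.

Mean x̄ = (-8.1 − 4.9 − 0.3 − 6.3 − 11.1 − 11.7 − 15.8 − 18.8 − 27.5 − 23.5)/10 = -12.8000
Numerator Σ_{t=1}^{9}(x_t−x̄)(x_{t+1}−x̄) = 490.2400
Denominator Σ(x_t−x̄)² = 662.6800
r_1 = 490.2400 / 662.6800 = 0.740

0.740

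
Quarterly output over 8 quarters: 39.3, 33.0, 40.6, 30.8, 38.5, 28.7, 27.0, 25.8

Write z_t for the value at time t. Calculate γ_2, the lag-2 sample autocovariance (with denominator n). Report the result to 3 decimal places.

12.168

Mean z̄ = (39.3 + 33.0 + 40.6 + 30.8 + 38.5 + 28.7 + 27.0 + 25.8)/8 = 32.9625
Deviations: 6.3375, 0.0375, 7.6375, -2.1625, 5.5375, -4.2625, -5.9625, -7.1625
Σ_{t=1}^{6}(z_t−z̄)(z_{t+2}−z̄) = 97.3447
γ_2 = 97.3447 / 8 = 12.168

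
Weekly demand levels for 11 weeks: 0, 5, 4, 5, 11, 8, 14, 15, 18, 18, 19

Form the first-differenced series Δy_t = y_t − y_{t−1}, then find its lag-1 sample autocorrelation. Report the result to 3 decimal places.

-0.667

First differences Δy: 5, -1, 1, 6, -3, 6, 1, 3, 0, 1
Mean of differences = 1.9000
Numerator Σ(Δy_t−Δȳ)(Δy_{t+1}−Δȳ) = -55.3100
Denominator Σ(Δy_t−Δȳ)² = 82.9000
r_1(Δy) = -55.3100 / 82.9000 = -0.667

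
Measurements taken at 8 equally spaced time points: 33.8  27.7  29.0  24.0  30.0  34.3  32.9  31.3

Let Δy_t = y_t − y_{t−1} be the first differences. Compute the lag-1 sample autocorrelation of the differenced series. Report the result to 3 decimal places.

First differences Δy: -6.1, 1.3, -5.0, 6.0, 4.3, -1.4, -1.6
Mean of differences = -0.3571
Numerator Σ(Δy_t−Δȳ)(Δy_{t+1}−Δȳ) = -20.6804
Denominator Σ(Δy_t−Δȳ)² = 122.0171
r_1(Δy) = -20.6804 / 122.0171 = -0.169

-0.169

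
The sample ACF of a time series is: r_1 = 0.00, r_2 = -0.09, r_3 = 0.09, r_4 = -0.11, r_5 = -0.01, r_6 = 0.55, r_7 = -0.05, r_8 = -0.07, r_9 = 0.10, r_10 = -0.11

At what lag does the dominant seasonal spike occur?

The largest autocorrelation is r_6 = 0.55; the remaining lags stay at or below 0.10.
The dominant spike at lag 6 indicates a seasonal period of 6.

6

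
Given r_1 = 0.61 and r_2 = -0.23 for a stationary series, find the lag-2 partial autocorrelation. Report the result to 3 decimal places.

φ_{22} = (r_2 − r_1²) / (1 − r_1²)
r_1² = (0.61)² = 0.3721
Numerator = -0.23 − 0.3721 = -0.6021; denominator = 1 − 0.3721 = 0.6279
φ_{22} = -0.6021 / 0.6279 = -0.959

-0.959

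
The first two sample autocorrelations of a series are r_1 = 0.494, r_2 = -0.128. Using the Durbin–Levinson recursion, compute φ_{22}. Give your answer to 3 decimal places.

φ_{22} = (r_2 − r_1²) / (1 − r_1²)
r_1² = (0.494)² = 0.244036
Numerator = -0.128 − 0.2440 = -0.3720; denominator = 1 − 0.2440 = 0.7560
φ_{22} = -0.3720 / 0.7560 = -0.492

-0.492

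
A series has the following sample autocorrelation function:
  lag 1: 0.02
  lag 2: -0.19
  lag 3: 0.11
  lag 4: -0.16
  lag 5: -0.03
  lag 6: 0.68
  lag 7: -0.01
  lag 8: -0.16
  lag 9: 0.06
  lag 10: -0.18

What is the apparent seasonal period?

The largest autocorrelation is r_6 = 0.68; the remaining lags stay at or below 0.11.
The dominant spike at lag 6 indicates a seasonal period of 6.

6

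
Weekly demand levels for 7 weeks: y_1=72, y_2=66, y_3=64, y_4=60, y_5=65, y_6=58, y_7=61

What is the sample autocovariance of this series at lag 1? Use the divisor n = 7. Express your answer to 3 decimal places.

Mean ȳ = (72 + 66 + 64 + 60 + 65 + 58 + 61)/7 = 63.7143
Σ_{t=1}^{6}(y_t−ȳ)(y_{t+1}−ȳ) = 21.9184
γ_1 = 21.9184 / 7 = 3.131

3.131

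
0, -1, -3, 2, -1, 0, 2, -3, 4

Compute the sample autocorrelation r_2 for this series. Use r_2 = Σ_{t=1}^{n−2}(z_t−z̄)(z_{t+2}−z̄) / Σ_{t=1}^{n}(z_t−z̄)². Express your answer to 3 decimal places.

0.159

Mean z̄ = (0 − 1 − 3 + 2 − 1 + 0 + 2 − 3 + 4)/9 = 0.0000
Σ(z_t−z̄)(z_{t+2}−z̄) = (0.0000) + (-2.0000) + (3.0000) + (0.0000) + (-2.0000) + (0.0000) + (8.0000) = 7.0000
Denominator Σ(z_t−z̄)² = 44.0000
r_2 = 7.0000 / 44.0000 = 0.159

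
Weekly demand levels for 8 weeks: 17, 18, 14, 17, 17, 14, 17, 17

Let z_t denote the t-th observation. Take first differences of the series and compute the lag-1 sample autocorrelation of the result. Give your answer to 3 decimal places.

First differences Δz: 1, -4, 3, 0, -3, 3, 0
Mean of differences = 0.0000
Numerator Σ(Δz_t−Δz̄)(Δz_{t+1}−Δz̄) = -25.0000
Denominator Σ(Δz_t−Δz̄)² = 44.0000
r_1(Δz) = -25.0000 / 44.0000 = -0.568

-0.568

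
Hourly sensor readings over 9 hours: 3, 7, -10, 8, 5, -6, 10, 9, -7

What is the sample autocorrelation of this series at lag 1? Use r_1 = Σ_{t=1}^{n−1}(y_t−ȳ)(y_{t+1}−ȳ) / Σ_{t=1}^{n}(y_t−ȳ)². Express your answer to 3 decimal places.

-0.434

Mean ȳ = (3 + 7 − 10 + 8 + 5 − 6 + 10 + 9 − 7)/9 = 2.1111
Numerator Σ_{t=1}^{8}(y_t−ȳ)(y_{t+1}−ȳ) = -205.0123
Denominator Σ(y_t−ȳ)² = 472.8889
r_1 = -205.0123 / 472.8889 = -0.434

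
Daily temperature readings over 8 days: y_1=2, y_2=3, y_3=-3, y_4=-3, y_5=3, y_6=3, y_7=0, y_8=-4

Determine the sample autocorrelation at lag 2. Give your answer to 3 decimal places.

-0.694

Mean ȳ = (2 + 3 − 3 − 3 + 3 + 3 + 0 − 4)/8 = 0.1250
Σ(y_t−ȳ)(y_{t+2}−ȳ) = (-5.8594) + (-8.9844) + (-8.9844) + (-8.9844) + (-0.3594) + (-11.8594) = -45.0313
Denominator Σ(y_t−ȳ)² = 64.8750
r_2 = -45.0313 / 64.8750 = -0.694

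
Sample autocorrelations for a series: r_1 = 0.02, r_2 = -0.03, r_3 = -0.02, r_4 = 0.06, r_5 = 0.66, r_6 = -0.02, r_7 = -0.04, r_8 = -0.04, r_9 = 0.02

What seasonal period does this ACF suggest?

5

The largest autocorrelation is r_5 = 0.66; the remaining lags stay at or below 0.06.
The dominant spike at lag 5 indicates a seasonal period of 5.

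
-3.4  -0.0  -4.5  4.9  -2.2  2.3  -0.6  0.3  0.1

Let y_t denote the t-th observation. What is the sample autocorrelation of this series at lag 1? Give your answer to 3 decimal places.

-0.604

Mean ȳ = (-3.4 − 0.0 − 4.5 + 4.9 − 2.2 + 2.3 − 0.6 + 0.3 + 0.1)/9 = -0.3444
Numerator Σ_{t=1}^{8}(y_t−ȳ)(y_{t+1}−ȳ) = -39.4698
Denominator Σ(y_t−ȳ)² = 65.3422
r_1 = -39.4698 / 65.3422 = -0.604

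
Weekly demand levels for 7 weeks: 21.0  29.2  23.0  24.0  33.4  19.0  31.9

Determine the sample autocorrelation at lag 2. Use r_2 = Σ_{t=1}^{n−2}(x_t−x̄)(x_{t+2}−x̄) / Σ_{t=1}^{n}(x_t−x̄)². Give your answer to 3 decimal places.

0.237

Mean x̄ = (21.0 + 29.2 + 23.0 + 24.0 + 33.4 + 19.0 + 31.9)/7 = 25.9286
Σ(x_t−x̄)(x_{t+2}−x̄) = (14.4337) + (-6.3092) + (-21.8806) + (13.3622) + (44.6151) = 44.2212
Denominator Σ(x_t−x̄)² = 186.7743
r_2 = 44.2212 / 186.7743 = 0.237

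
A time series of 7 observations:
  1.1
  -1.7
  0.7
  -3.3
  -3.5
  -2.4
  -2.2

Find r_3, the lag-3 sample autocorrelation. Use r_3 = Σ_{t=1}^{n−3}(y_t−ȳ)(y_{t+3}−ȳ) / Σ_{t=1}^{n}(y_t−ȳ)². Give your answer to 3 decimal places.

Mean ȳ = (1.1 − 1.7 + 0.7 − 3.3 − 3.5 − 2.4 − 2.2)/7 = -1.6143
Deviations from mean: 2.7143, -0.0857, 2.3143, -1.6857, -1.8857, -0.7857, -0.5857
Σ(y_t−ȳ)(y_{t+3}−ȳ) = (-4.5755) + (0.1616) + (-1.8184) + (0.9873) = -5.2449
Denominator Σ(y_t−ȳ)² = 20.0886
r_3 = -5.2449 / 20.0886 = -0.261

-0.261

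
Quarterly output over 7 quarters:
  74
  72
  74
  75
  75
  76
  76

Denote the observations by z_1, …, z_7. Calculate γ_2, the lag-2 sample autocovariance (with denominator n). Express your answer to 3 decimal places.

Mean z̄ = (74 + 72 + 74 + 75 + 75 + 76 + 76)/7 = 74.5714
Σ_{t=1}^{5}(z_t−z̄)(z_{t+2}−z̄) = 0.2041
γ_2 = 0.2041 / 7 = 0.029

0.029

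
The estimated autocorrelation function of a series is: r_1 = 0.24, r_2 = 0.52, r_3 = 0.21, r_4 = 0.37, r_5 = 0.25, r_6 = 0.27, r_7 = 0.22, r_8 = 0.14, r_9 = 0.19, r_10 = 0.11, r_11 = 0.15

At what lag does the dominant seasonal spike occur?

The largest autocorrelation is r_2 = 0.52, with weaker echoes at lags 4 (0.37) and 6 (0.27); the remaining lags stay at or below 0.25.
The dominant spike at lag 2 indicates a seasonal period of 2.

2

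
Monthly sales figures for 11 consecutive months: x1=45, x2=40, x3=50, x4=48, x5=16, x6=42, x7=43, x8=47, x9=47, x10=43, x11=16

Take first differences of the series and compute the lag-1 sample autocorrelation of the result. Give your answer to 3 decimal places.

First differences Δx: -5, 10, -2, -32, 26, 1, 4, 0, -4, -27
Mean of differences = -2.9000
Numerator Σ(Δx_t−Δx̄)(Δx_{t+1}−Δx̄) = -699.7100
Denominator Σ(Δx_t−Δx̄)² = 2506.9000
r_1(Δx) = -699.7100 / 2506.9000 = -0.279

-0.279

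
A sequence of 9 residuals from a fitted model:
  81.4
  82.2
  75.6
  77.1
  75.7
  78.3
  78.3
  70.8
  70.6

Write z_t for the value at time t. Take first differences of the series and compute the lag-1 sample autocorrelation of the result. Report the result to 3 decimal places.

First differences Δz: 0.8, -6.6, 1.5, -1.4, 2.6, 0.0, -7.5, -0.2
Mean of differences = -1.3500
Numerator Σ(Δz_t−Δz̄)(Δz_{t+1}−Δz̄) = -36.6325
Denominator Σ(Δz_t−Δz̄)² = 96.8800
r_1(Δz) = -36.6325 / 96.8800 = -0.378

-0.378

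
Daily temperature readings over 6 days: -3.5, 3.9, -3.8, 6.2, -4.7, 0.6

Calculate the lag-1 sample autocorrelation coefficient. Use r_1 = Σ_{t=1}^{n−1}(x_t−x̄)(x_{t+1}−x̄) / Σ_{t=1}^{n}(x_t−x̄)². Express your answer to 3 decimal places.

Mean x̄ = (-3.5 + 3.9 − 3.8 + 6.2 − 4.7 + 0.6)/6 = -0.2167
Deviations from mean: -3.2833, 4.1167, -3.5833, 6.4167, -4.4833, 0.8167
Numerator Σ_{t=1}^{5}(x_t−x̄)(x_{t+1}−x̄) = -83.6903
Denominator Σ(x_t−x̄)² = 102.5083
r_1 = -83.6903 / 102.5083 = -0.816

-0.816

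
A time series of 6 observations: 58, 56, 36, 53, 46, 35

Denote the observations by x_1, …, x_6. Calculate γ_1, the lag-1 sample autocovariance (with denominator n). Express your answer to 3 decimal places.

Mean x̄ = (58 + 56 + 36 + 53 + 46 + 35)/6 = 47.3333
Σ_{t=1}^{5}(x_t−x̄)(x_{t+1}−x̄) = -61.1111
γ_1 = -61.1111 / 6 = -10.185

-10.185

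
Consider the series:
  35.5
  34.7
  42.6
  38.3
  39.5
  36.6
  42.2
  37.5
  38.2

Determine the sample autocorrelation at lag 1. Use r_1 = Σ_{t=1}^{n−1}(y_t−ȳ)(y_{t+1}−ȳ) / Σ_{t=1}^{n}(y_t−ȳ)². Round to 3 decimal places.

-0.290

Mean ȳ = (35.5 + 34.7 + 42.6 + 38.3 + 39.5 + 36.6 + 42.2 + 37.5 + 38.2)/9 = 38.3444
Numerator Σ_{t=1}^{8}(y_t−ȳ)(y_{t+1}−ȳ) = -17.2586
Denominator Σ(y_t−ȳ)² = 59.4622
r_1 = -17.2586 / 59.4622 = -0.290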